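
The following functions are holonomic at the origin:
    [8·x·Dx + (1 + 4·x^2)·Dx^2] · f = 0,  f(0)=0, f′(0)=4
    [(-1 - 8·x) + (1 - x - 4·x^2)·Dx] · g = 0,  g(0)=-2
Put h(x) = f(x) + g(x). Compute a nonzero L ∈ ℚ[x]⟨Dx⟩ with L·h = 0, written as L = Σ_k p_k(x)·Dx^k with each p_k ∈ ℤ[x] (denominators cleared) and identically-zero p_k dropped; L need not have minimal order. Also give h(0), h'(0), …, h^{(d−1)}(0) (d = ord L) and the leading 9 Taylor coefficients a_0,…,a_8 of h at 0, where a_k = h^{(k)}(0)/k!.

L = (40 - 160·x - 2272·x^2 - 4608·x^3 - 16896·x^4 - 6144·x^6)·Dx + (-31 - 264·x - 364·x^2 - 2208·x^3 - 4160·x^4 - 12800·x^5 - 768·x^6 - 6144·x^7)·Dx^2 + (5 + 11·x + 80·x^2 - 116·x^3 - 80·x^4 - 704·x^5 - 1536·x^6 - 256·x^7 - 1024·x^8)·Dx^3  (order 3).
h: a_k = -2, 2, -10, -70/3, -58, -586/5, -362, -6430/7, -2330, …
ICs: h(0) = -2, h′(0) = 2, h′′(0) = -20.

f: a_k = 0, 4, 0, -16/3, 0, 64/5, 0, -256/7, 0, …
g: a_k = -2, -2, -10, -18, -58, -130, -362, -882, -2330, …
h₀=f+g: left-lcm gives L₀, ord ≤ 3.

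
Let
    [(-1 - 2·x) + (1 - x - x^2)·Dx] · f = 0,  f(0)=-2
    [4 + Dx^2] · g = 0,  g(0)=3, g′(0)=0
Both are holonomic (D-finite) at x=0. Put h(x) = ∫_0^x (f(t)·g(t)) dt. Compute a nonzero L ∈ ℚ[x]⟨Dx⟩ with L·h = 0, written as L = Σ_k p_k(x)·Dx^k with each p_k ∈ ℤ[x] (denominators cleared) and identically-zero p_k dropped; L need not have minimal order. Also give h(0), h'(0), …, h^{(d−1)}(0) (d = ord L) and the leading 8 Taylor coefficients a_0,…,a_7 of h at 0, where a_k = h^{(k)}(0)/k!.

L = (-2 + 4·x + 4·x^2)·Dx + (2 + 4·x)·Dx^2 + (-1 + x + x^2)·Dx^3  (order 3).
h: a_k = 0, -6, -3, 0, -3/2, -2, -8/3, -382/105, …
ICs: h(0) = 0, h′(0) = -6, h′′(0) = -6.

f: a_k = -2, -2, -4, -6, -10, -16, -26, -42, …
g: a_k = 3, 0, -6, 0, 2, 0, -4/15, 0, …
f·g: L₀ = L_f ⊗_s L_g, ord ≤ 1·2.
h=∫₀ˣh₀: take L = L₀·Dx.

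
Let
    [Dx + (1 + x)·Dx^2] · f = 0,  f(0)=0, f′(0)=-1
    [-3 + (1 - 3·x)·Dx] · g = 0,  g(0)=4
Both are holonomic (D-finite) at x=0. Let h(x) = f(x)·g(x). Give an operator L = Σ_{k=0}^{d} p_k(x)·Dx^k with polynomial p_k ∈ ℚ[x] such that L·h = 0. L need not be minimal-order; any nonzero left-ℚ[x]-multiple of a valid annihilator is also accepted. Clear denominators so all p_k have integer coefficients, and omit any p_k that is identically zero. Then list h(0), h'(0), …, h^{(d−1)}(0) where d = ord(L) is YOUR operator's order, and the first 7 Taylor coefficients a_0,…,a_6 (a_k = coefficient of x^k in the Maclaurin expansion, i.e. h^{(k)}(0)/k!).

L = 3 + (5 + 9·x)·Dx + (-1 + 2·x + 3·x^2)·Dx^2  (order 2).
h: a_k = 0, -4, -10, -94/3, -93, -1399/5, -12581/15, …
ICs: h(0) = 0, h′(0) = -4.

f: a_k = 0, -1, 1/2, -1/3, 1/4, -1/5, 1/6, …
g: a_k = 4, 12, 36, 108, 324, 972, 2916, …
Sym-product of L_f,L_g gives L₀ (≤ ord 2).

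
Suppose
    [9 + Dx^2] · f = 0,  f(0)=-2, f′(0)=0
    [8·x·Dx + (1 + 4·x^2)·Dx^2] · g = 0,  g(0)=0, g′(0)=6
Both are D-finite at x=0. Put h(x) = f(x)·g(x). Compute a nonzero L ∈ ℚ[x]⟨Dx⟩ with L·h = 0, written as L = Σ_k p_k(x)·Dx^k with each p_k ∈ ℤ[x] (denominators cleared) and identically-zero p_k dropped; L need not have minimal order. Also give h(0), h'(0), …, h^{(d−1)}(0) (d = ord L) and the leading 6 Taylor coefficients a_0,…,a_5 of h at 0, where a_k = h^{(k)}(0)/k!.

f: a_k = -2, 0, 9, 0, -27/4, 0, …
g: a_k = 0, 6, 0, -8, 0, 96/5, …
h₀=f·g: eliminate ⇒ L₀, order ≤ 2·2.
L = (2925 + 31536·x^2 + 95904·x^4 + 186624·x^6 + 186624·x^8) + (2448·x + 20160·x^3 + 62208·x^5 + 82944·x^7)·Dx + (442 + 5088·x^2 + 19008·x^4 + 41472·x^6 + 41472·x^8)·Dx^2 + (272·x + 2240·x^3 + 6912·x^5 + 9216·x^7)·Dx^3 + (13 + 176·x^2 + 928·x^4 + 2304·x^6 + 2304·x^8)·Dx^4  (order 4).
h: a_k = 0, -12, 0, 70, 0, -1509/10, …
ICs: h(0) = 0, h′(0) = -12, h′′(0) = 0, h′′′(0) = 420.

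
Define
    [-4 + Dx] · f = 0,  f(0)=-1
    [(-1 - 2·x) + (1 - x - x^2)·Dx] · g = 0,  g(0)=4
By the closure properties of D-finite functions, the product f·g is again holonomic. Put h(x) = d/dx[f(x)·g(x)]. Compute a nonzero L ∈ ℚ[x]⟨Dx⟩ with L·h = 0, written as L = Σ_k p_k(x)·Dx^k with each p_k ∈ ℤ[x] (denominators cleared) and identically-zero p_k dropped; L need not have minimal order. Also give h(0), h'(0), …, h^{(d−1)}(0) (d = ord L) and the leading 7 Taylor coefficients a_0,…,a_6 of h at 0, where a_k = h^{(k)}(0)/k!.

L = (28 - 18·x - 34·x^2 + 16·x^3 + 16·x^4) + (-5 + 7·x + 7·x^2 - 6·x^3 - 4·x^4)·Dx  (order 1).
h: a_k = -20, -112, -356, -2608/3, -5552/3, -10984/3, -312908/45, …
ICs: h(0) = -20.

f: a_k = -1, -4, -8, -32/3, -32/3, -128/15, -256/45, …
g: a_k = 4, 4, 8, 12, 20, 32, 52, …
Sym-product of L_f,L_g gives L₀ (≤ ord 1).
Differentiate: ansatz ord ≤ ord L₀ ⇒ L.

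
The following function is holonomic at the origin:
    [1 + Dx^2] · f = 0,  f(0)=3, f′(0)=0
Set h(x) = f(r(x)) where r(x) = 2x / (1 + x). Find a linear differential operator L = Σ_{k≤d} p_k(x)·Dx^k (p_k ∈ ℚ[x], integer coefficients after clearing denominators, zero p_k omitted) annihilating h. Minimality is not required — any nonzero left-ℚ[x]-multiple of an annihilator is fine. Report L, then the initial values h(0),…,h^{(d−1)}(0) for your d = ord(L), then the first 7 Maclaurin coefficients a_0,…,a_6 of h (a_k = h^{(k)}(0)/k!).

f: a_k = 3, 0, -3/2, 0, 1/8, 0, -1/240, …
L₀ from L_f via x↦r, Dx↦r'^{-1}Dx.
L = 4 + (2 + 6·x + 6·x^2 + 2·x^3)·Dx + (1 + 4·x + 6·x^2 + 4·x^3 + x^4)·Dx^2  (order 2).
h: a_k = 3, 0, -6, 12, -16, 16, -154/15, …
ICs: h(0) = 3, h′(0) = 0.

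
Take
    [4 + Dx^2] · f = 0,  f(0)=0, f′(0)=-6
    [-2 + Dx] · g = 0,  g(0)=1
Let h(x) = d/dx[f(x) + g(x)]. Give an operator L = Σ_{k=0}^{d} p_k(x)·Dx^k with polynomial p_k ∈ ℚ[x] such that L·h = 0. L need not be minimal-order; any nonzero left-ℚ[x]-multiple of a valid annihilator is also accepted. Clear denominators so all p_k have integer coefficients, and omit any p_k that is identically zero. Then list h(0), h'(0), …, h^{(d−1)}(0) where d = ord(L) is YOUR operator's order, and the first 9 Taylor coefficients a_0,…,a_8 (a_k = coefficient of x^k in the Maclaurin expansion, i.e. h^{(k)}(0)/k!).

L = 8 - 4·Dx + 2·Dx^2 - Dx^3  (order 3).
h: a_k = -4, 4, 16, 8/3, -8/3, 8/15, 32/45, 16/315, -8/315, …
ICs: h(0) = -4, h′(0) = 4, h′′(0) = 32.

f: a_k = 0, -6, 0, 4, 0, -4/5, 0, 8/105, 0, …
g: a_k = 1, 2, 2, 4/3, 2/3, 4/15, 4/45, 8/315, 2/315, …
f+g: L₀ = lclm(L_f,L_g), ord ≤ 2+1.
h₀' ⇒ L via d/dx closure of L₀.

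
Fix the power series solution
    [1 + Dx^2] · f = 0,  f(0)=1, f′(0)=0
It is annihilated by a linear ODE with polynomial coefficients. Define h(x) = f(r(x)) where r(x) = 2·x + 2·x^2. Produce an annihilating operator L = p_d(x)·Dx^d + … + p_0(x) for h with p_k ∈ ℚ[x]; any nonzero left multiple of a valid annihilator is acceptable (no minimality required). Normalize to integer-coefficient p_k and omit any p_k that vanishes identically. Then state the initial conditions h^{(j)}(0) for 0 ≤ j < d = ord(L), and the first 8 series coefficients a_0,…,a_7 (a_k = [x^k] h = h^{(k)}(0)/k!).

f: a_k = 1, 0, -1/2, 0, 1/24, 0, -1/720, 0, …
Substitute x→r, Dx→(1/r')Dx; clear ⇒ L₀.
L = (4 + 24·x + 48·x^2 + 32·x^3) - 2·Dx + (1 + 2·x)·Dx^2  (order 2).
h: a_k = 1, 0, -2, -4, -4/3, 8/3, 176/45, 32/15, …
ICs: h(0) = 1, h′(0) = 0.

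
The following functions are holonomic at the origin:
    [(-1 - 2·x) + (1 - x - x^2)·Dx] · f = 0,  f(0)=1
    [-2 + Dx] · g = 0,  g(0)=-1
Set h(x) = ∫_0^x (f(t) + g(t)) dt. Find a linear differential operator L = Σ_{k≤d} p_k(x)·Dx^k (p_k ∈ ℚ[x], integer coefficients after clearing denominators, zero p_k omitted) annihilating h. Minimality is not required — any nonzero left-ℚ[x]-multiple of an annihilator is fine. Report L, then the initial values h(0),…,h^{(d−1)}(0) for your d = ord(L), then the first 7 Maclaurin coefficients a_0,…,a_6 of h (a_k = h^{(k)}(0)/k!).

f: a_k = 1, 1, 2, 3, 5, 8, 13, …
g: a_k = -1, -2, -2, -4/3, -2/3, -4/15, -4/45, …
L₀ := lclm(L_f,L_g); ord L₀ ≤ 1+1.
∫: right-multiply L₀ by Dx.
L = (-4 - 8·x - 24·x^2 - 8·x^3)·Dx + (14·x + 10·x^2 - 8·x^3 - 4·x^4)·Dx^2 + (1 - 5·x + x^2 + 6·x^3 + 2·x^4)·Dx^3  (order 3).
h: a_k = 0, 0, -1/2, 0, 5/12, 13/15, 58/45, …
ICs: h(0) = 0, h′(0) = 0, h′′(0) = -1.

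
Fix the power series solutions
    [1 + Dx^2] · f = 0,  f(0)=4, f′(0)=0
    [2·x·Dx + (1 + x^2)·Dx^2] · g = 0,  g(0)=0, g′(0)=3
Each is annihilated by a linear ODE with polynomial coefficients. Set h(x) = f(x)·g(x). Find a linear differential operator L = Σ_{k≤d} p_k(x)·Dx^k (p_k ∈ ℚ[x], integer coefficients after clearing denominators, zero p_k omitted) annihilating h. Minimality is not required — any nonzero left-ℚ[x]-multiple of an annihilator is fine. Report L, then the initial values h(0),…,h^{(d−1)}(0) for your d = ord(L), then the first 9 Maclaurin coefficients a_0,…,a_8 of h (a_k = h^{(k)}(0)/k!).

L = (10 + 26·x^2 + 11·x^4 + 4·x^6 + x^8) + (12·x + 20·x^3 + 12·x^5 + 4·x^7)·Dx + (12 + 32·x^2 + 18·x^4 + 8·x^6 + 2·x^8)·Dx^2 + (12·x + 20·x^3 + 12·x^5 + 4·x^7)·Dx^3 + (2 + 6·x^2 + 7·x^4 + 4·x^6 + x^8)·Dx^4  (order 4).
h: a_k = 0, 12, 0, -10, 0, 49/10, 0, -1301/420, 0, …
ICs: h(0) = 0, h′(0) = 12, h′′(0) = 0, h′′′(0) = -60.

f: a_k = 4, 0, -2, 0, 1/6, 0, -1/180, 0, 1/10080, …
g: a_k = 0, 3, 0, -1, 0, 3/5, 0, -3/7, 0, …
f·g: L₀ = L_f ⊗_s L_g, ord ≤ 2·2.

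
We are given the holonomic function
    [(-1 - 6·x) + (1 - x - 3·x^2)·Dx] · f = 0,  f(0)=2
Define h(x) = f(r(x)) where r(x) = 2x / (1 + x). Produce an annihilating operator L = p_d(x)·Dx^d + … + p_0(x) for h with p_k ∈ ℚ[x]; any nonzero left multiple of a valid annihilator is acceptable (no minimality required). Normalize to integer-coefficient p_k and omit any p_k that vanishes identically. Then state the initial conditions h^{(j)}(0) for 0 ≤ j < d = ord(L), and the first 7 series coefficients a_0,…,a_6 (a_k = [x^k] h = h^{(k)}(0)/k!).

L = (2 + 26·x) + (-1 - x + 13·x^2 + 13·x^3)·Dx  (order 1).
h: a_k = 2, 4, 28, 52, 364, 676, 4732, …
ICs: h(0) = 2.

f: a_k = 2, 2, 8, 14, 38, 80, 194, …
h₀=f(r): pull back L_f along r ⇒ L₀.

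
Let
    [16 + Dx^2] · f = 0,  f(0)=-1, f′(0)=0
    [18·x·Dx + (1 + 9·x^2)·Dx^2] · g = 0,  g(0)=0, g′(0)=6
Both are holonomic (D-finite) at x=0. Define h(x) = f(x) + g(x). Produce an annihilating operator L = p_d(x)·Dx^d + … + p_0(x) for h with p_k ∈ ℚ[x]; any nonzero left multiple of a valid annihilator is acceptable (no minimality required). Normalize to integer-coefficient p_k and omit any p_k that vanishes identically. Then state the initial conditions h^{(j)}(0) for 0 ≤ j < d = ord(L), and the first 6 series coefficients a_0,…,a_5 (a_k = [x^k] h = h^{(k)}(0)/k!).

f: a_k = -1, 0, 8, 0, -32/3, 0, …
g: a_k = 0, 6, 0, -18, 0, 486/5, …
h₀=f+g: left-lcm gives L₀, ord ≤ 4.
L = (-13248·x + 181440·x^3 + 186624·x^5)·Dx + (-16 + 6048·x^2 + 66096·x^4 + 93312·x^6)·Dx^2 + (-828·x + 11340·x^3 + 11664·x^5)·Dx^3 + (-1 + 378·x^2 + 4131·x^4 + 5832·x^6)·Dx^4  (order 4).
h: a_k = -1, 6, 8, -18, -32/3, 486/5, …
ICs: h(0) = -1, h′(0) = 6, h′′(0) = 16, h′′′(0) = -108.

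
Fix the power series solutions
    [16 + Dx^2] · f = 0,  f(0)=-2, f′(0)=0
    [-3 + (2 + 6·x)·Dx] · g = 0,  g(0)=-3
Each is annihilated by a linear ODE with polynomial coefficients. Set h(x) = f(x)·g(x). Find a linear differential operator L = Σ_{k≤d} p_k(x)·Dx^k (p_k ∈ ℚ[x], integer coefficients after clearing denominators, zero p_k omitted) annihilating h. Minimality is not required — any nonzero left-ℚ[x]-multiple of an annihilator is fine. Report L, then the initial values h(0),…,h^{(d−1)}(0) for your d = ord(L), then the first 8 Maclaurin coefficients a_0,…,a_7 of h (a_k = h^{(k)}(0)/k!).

f: a_k = -2, 0, 16, 0, -64/3, 0, 512/45, 0, …
g: a_k = -3, -9/2, 27/8, -81/16, 1215/128, -5103/256, 45927/1024, -216513/2048, …
f·g: L₀ = L_f ⊗_s L_g, ord ≤ 2·1.
L = (91 + 384·x + 576·x^2) + (-12 - 36·x)·Dx + (4 + 24·x + 36·x^2)·Dx^2  (order 2).
h: a_k = 6, 9, -219/4, -495/8, 6337/64, 7023/128, -337609/7680, -259579/5120, …
ICs: h(0) = 6, h′(0) = 9.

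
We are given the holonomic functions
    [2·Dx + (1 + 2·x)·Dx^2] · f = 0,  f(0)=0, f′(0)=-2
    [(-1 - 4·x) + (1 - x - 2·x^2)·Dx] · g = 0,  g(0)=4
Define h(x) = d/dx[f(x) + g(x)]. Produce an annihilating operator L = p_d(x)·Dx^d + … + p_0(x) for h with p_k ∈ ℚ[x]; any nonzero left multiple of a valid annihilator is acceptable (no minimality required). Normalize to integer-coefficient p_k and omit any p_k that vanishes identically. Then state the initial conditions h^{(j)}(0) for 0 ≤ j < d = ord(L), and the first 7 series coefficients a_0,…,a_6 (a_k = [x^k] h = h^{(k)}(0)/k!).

f: a_k = 0, -2, 2, -8/3, 4, -32/5, 32/3, …
g: a_k = 4, 4, 12, 20, 44, 84, 172, …
Sum ⇒ L₀ = lclm(L_f,L_g) in ℚ(x)⟨Dx⟩.
h=h₀': d/dx-closure on L₀ ⇒ L.
L = (-54 - 228·x - 432·x^2 - 288·x^3 - 192·x^4) + (-11 - 124·x - 464·x^2 - 704·x^3 - 592·x^4 - 320·x^5)·Dx + (4 + 19·x + 17·x^2 - 42·x^3 - 116·x^4 - 136·x^5 - 64·x^6)·Dx^2  (order 2).
h: a_k = 2, 28, 52, 192, 388, 1096, 2252, …
ICs: h(0) = 2, h′(0) = 28.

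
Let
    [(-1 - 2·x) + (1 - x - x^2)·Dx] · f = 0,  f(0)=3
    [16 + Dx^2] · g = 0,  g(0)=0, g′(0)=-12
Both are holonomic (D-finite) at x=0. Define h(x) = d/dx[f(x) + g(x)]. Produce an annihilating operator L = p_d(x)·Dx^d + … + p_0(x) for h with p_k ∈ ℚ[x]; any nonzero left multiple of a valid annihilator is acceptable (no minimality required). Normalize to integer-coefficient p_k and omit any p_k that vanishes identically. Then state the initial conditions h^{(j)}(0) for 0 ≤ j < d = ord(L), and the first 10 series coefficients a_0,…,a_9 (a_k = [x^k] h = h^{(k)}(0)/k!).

L = (1472 + 2624·x + 2560·x^2 + 640·x^3 + 2240·x^4 + 2304·x^5 + 768·x^6) + (-272 - 112·x + 1008·x^2 - 160·x^3 - 800·x^4 + 576·x^5 + 896·x^6 + 256·x^7)·Dx + (92 + 164·x + 160·x^2 + 40·x^3 + 140·x^4 + 144·x^5 + 48·x^6)·Dx^2 + (-17 - 7·x + 63·x^2 - 10·x^3 - 50·x^4 + 36·x^5 + 56·x^6 + 16·x^7)·Dx^3  (order 3).
h: a_k = -9, 12, 123, 60, -8, 234, 7639/15, 816, 153877/105, 2670, …
ICs: h(0) = -9, h′(0) = 12, h′′(0) = 246.

f: a_k = 3, 3, 6, 9, 15, 24, 39, 63, 102, 165, …
g: a_k = 0, -12, 0, 32, 0, -128/5, 0, 1024/105, 0, -2048/945, …
h₀=f+g: left-lcm gives L₀, ord ≤ 3.
Differentiate: ansatz ord ≤ ord L₀ ⇒ L.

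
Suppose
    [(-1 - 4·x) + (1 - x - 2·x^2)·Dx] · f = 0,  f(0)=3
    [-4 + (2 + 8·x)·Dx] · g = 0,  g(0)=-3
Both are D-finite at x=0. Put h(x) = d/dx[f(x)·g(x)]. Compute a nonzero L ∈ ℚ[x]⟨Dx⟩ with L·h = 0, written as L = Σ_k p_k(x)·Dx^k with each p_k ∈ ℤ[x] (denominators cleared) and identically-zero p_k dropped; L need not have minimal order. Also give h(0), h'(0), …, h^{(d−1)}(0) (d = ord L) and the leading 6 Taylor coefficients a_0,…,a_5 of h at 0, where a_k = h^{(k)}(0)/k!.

f: a_k = 3, 3, 9, 15, 33, 63, …
g: a_k = -3, -6, 6, -12, 30, -84, …
f·g: L₀ = L_f ⊗_s L_g, ord ≤ 1·1.
Derive L from L₀ (diff closure).
L = (2 + 32·x + 84·x^2 + 80·x^3 + 80·x^4) + (-1 - 5·x - 4·x^2 + 8·x^3 + 40·x^4 + 32·x^5)·Dx  (order 1).
h: a_k = -27, -54, -351, -324, -2835, 162, …
ICs: h(0) = -27.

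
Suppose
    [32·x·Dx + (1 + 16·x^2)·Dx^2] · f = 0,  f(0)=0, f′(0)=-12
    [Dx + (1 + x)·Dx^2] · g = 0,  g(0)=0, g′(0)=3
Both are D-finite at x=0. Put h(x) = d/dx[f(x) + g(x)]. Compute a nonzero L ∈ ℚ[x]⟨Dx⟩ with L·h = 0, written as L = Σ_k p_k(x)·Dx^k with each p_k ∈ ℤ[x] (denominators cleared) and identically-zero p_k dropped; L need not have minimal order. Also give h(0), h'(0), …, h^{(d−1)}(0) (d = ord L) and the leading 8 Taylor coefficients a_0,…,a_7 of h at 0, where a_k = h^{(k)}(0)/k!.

L = (-32 - 96·x + 1536·x^2 + 512·x^3) + (-34 - 64·x + 1440·x^2 + 3072·x^3 + 1024·x^4)·Dx + (-1 + 31·x + 32·x^2 + 512·x^3 + 768·x^4 + 256·x^5)·Dx^2  (order 2).
h: a_k = -9, -3, 195, -3, -3069, -3, 49155, -3, …
ICs: h(0) = -9, h′(0) = -3.

f: a_k = 0, -12, 0, 64, 0, -3072/5, 0, 49152/7, …
g: a_k = 0, 3, -3/2, 1, -3/4, 3/5, -1/2, 3/7, …
Sum ⇒ L₀ = lclm(L_f,L_g) in ℚ(x)⟨Dx⟩.
h₀' ⇒ L via d/dx closure of L₀.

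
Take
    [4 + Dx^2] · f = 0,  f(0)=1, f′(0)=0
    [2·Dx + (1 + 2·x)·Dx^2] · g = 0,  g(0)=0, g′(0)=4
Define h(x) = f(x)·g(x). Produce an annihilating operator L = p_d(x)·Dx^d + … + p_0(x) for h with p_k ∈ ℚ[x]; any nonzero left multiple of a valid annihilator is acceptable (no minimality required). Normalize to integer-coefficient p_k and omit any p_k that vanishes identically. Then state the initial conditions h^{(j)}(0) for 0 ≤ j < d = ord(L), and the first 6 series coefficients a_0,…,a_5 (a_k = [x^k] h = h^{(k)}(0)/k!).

L = (-48 + 192·x + 1216·x^2 + 2048·x^3 + 1024·x^4) + (32 + 320·x + 768·x^2 + 512·x^3)·Dx + (160·x + 672·x^2 + 1024·x^3 + 512·x^4)·Dx^2 + (8 + 80·x + 192·x^2 + 128·x^3)·Dx^3 + (3 + 28·x + 92·x^2 + 128·x^3 + 64·x^4)·Dx^4  (order 4).
h: a_k = 0, 4, -4, -8/3, 0, 24/5, …
ICs: h(0) = 0, h′(0) = 4, h′′(0) = -8, h′′′(0) = -16.

f: a_k = 1, 0, -2, 0, 2/3, 0, …
g: a_k = 0, 4, -4, 16/3, -8, 64/5, …
h₀=f·g: eliminate ⇒ L₀, order ≤ 2·2.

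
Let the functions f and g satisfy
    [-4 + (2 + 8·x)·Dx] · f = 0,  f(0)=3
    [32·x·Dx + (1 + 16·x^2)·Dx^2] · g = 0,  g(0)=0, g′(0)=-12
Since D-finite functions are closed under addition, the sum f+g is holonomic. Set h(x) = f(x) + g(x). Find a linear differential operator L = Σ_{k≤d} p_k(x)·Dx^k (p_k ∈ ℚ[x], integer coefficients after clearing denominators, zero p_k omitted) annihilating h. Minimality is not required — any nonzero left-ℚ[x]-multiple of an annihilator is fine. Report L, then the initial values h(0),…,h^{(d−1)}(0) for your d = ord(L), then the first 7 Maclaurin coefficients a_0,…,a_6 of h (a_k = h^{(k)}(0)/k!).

f: a_k = 3, 6, -6, 12, -30, 84, -252, …
g: a_k = 0, -12, 0, 64, 0, -3072/5, 0, …
Weyl lclm of L_f,L_g ⇒ L₀ (ord ≤ 3).
L = (-32 - 320·x + 1536·x^2 + 3072·x^3)·Dx + (-22 - 128·x + 320·x^2 + 6144·x^3 + 10752·x^4)·Dx^2 + (-1 + 12·x + 96·x^2 + 384·x^3 + 1792·x^4 + 3072·x^5)·Dx^3  (order 3).
h: a_k = 3, -6, -6, 76, -30, -2652/5, -252, …
ICs: h(0) = 3, h′(0) = -6, h′′(0) = -12.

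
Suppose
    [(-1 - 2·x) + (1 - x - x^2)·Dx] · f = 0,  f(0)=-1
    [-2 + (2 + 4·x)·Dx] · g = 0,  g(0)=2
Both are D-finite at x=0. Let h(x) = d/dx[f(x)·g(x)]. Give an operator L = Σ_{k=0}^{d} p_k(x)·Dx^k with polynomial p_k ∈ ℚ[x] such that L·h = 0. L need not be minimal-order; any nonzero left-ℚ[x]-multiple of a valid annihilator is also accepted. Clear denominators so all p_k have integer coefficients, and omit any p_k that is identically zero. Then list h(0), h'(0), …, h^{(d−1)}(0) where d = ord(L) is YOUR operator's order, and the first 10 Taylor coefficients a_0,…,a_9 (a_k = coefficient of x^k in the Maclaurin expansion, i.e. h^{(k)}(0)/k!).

L = (5 + 30·x + 45·x^2 + 30·x^3 + 15·x^4) + (-2 - 5·x + 10·x^3 + 15·x^4 + 6·x^5)·Dx  (order 1).
h: a_k = -4, -10, -30, -55, -255/2, -879/4, -1855/4, -6155/8, -49995/32, -160495/64, …
ICs: h(0) = -4.

f: a_k = -1, -1, -2, -3, -5, -8, -13, -21, -34, -55, …
g: a_k = 2, 2, -1, 1, -5/4, 7/4, -21/8, 33/8, -429/64, 715/64, …
L₀ := L_f ⊗_s L_g (sym. prod.), ord ≤ 1.
h₀' ⇒ L via d/dx closure of L₀.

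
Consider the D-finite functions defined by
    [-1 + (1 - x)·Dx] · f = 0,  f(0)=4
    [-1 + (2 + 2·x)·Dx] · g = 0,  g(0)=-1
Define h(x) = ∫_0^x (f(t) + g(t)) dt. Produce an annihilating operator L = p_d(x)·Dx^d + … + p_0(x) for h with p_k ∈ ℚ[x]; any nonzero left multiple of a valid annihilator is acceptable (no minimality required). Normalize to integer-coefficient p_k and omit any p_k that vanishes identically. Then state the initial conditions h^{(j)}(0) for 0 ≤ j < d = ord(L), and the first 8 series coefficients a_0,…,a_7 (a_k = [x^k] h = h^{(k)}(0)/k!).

f: a_k = 4, 4, 4, 4, 4, 4, 4, 4, …
g: a_k = -1, -1/2, 1/8, -1/16, 5/128, -7/256, 21/1024, -33/2048, …
f+g: L₀ = lclm(L_f,L_g), ord ≤ 1+1.
∫: right-multiply L₀ by Dx.
L = (-5 - 3·x)·Dx + (9 + 14·x + 9·x^2)·Dx^2 + (-2 - 6·x + 2·x^2 + 6·x^3)·Dx^3  (order 3).
h: a_k = 0, 3, 7/4, 11/8, 63/64, 517/640, 339/512, 4117/7168, …
ICs: h(0) = 0, h′(0) = 3, h′′(0) = 7/2.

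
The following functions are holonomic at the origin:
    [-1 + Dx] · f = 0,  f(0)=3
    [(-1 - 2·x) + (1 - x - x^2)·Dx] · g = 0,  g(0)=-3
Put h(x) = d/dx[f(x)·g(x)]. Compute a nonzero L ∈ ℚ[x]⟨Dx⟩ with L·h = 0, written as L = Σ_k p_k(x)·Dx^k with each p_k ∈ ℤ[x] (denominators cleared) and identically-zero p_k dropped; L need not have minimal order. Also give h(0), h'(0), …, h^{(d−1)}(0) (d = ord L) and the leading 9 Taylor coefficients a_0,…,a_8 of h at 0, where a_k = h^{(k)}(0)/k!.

f: a_k = 3, 3, 3/2, 1/2, 1/8, 1/40, 1/240, 1/1680, 1/13440, …
g: a_k = -3, -3, -6, -9, -15, -24, -39, -63, -102, …
h₀=f·g: eliminate ⇒ L₀, order ≤ 1·1.
h₀' ⇒ L via d/dx closure of L₀.
L = (7 + 6·x - x^2 - 2·x^3 + x^4) + (-2 + x + 4·x^2 - x^4)·Dx  (order 1).
h: a_k = -18, -63, -153, -663/2, -2679/4, -52041/40, -98221/40, -2542969/560, -2645039/320, …
ICs: h(0) = -18.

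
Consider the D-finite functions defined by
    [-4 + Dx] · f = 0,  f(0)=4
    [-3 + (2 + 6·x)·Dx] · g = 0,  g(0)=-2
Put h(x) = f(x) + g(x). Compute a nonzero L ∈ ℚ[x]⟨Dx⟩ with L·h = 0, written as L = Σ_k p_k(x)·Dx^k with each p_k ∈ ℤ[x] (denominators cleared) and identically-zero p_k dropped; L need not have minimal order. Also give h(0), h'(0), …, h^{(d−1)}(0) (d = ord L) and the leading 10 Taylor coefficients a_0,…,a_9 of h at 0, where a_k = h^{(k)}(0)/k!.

f: a_k = 4, 16, 32, 128/3, 128/3, 512/15, 1024/45, 4096/315, 2048/315, 8192/2835, …
g: a_k = -2, -3, 9/4, -27/8, 405/64, -1701/128, 15309/512, -72171/1024, 2814669/16384, -14073345/32768, …
L₀ := lclm(L_f,L_g); ord L₀ ≤ 1+1.
L = (132 + 288·x) + (-73 - 384·x - 576·x^2)·Dx + (10 + 78·x + 144·x^2)·Dx^2  (order 2).
h: a_k = 2, 13, 137/4, 943/24, 9407/192, 40021/1920, 1213193/23040, -18539561/322560, 920175167/5160960, -39629497619/92897280, …
ICs: h(0) = 2, h′(0) = 13.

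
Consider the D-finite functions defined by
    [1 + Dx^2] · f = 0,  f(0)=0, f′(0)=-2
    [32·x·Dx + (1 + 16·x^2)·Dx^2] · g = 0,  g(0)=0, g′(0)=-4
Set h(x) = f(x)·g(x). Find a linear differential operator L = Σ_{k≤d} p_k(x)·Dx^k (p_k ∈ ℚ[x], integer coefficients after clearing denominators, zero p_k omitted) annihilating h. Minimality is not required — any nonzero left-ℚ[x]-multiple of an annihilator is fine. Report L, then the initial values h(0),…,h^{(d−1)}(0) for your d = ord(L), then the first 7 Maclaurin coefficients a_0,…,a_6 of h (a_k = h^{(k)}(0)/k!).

L = (1105 + 51776·x^2 + 22016·x^4 + 16384·x^6 + 65536·x^8) + (2112·x + 35840·x^3 + 49152·x^5 + 262144·x^7)·Dx + (1122 + 52352·x^2 + 27648·x^4 + 32768·x^6 + 131072·x^8)·Dx^2 + (2112·x + 35840·x^3 + 49152·x^5 + 262144·x^7)·Dx^3 + (17 + 576·x^2 + 5632·x^4 + 16384·x^6 + 65536·x^8)·Dx^4  (order 4).
h: a_k = 0, 0, 8, 0, -44, 0, 3751/9, …
ICs: h(0) = 0, h′(0) = 0, h′′(0) = 16, h′′′(0) = 0.

f: a_k = 0, -2, 0, 1/3, 0, -1/60, 0, …
g: a_k = 0, -4, 0, 64/3, 0, -1024/5, 0, …
f·g: L₀ = L_f ⊗_s L_g, ord ≤ 2·2.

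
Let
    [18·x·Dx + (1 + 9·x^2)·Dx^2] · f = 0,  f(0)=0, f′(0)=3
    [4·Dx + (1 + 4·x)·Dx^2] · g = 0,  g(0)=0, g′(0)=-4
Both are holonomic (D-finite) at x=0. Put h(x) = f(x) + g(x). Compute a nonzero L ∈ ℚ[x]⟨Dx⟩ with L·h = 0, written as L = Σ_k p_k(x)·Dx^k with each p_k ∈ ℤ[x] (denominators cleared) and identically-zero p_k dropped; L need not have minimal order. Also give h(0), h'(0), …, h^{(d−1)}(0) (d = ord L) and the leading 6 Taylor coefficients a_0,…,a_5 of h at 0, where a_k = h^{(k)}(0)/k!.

L = (-36 - 432·x + 972·x^2 + 1296·x^3)·Dx + (-25 - 72·x - 189·x^2 + 1944·x^3 + 2592·x^4)·Dx^2 + (-2 + x + 36·x^2 + 81·x^3 + 486·x^4 + 648·x^5)·Dx^3  (order 3).
h: a_k = 0, -1, 8, -91/3, 64, -781/5, …
ICs: h(0) = 0, h′(0) = -1, h′′(0) = 16.

f: a_k = 0, 3, 0, -9, 0, 243/5, …
g: a_k = 0, -4, 8, -64/3, 64, -1024/5, …
f+g: L₀ = lclm(L_f,L_g), ord ≤ 2+2.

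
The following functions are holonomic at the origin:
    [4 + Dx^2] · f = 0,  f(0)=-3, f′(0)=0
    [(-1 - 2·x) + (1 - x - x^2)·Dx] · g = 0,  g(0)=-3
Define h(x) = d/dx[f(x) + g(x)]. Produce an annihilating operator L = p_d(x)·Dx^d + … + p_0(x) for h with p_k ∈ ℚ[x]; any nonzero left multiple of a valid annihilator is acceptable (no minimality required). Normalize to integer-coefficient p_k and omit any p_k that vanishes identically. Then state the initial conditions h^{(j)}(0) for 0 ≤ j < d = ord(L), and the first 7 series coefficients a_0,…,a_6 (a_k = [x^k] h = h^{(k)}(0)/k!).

f: a_k = -3, 0, 6, 0, -2, 0, 4/15, …
g: a_k = -3, -3, -6, -9, -15, -24, -39, …
L₀ := lclm(L_f,L_g); ord L₀ ≤ 2+1.
h=h₀': d/dx-closure on L₀ ⇒ L.
L = (272 + 704·x + 880·x^2 + 400·x^3 + 320·x^4 + 144·x^5 + 48·x^6) + (-44 - 52·x + 108·x^2 + 80·x^3 + 40·x^4 + 72·x^5 + 56·x^6 + 16·x^7)·Dx + (68 + 176·x + 220·x^2 + 100·x^3 + 80·x^4 + 36·x^5 + 12·x^6)·Dx^2 + (-11 - 13·x + 27·x^2 + 20·x^3 + 10·x^4 + 18·x^5 + 14·x^6 + 4·x^7)·Dx^3  (order 3).
h: a_k = -3, 0, -27, -68, -120, -1162/5, -441, …
ICs: h(0) = -3, h′(0) = 0, h′′(0) = -54.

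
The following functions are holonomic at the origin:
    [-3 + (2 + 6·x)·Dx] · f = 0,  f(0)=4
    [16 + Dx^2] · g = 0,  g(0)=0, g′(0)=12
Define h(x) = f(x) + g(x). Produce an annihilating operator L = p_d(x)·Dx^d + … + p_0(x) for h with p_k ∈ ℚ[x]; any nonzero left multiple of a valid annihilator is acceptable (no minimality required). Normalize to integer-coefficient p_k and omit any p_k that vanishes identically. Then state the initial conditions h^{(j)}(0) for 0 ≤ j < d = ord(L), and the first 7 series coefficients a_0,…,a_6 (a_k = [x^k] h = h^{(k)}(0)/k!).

L = (-4368 - 18432·x - 27648·x^2) + (1760 + 17568·x + 55296·x^2 + 55296·x^3)·Dx + (-273 - 1152·x - 1728·x^2)·Dx^2 + (110 + 1098·x + 3456·x^2 + 3456·x^3)·Dx^3  (order 3).
h: a_k = 4, 18, -9/2, -101/4, -405/32, 16697/320, -15309/256, …
ICs: h(0) = 4, h′(0) = 18, h′′(0) = -9.

f: a_k = 4, 6, -9/2, 27/4, -405/32, 1701/64, -15309/256, …
g: a_k = 0, 12, 0, -32, 0, 128/5, 0, …
Sum ⇒ L₀ = lclm(L_f,L_g) in ℚ(x)⟨Dx⟩.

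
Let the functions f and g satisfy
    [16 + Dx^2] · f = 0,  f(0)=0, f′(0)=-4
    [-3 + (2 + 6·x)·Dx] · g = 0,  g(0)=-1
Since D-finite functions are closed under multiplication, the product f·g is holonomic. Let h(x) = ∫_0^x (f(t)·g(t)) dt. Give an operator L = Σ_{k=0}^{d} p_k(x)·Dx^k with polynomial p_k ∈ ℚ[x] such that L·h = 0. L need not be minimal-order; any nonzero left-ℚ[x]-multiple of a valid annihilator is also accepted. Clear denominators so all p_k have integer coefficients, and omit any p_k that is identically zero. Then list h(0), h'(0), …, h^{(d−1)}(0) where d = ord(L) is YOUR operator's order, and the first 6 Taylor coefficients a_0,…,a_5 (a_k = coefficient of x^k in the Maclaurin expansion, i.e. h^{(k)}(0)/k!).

f: a_k = 0, -4, 0, 32/3, 0, -128/15, …
g: a_k = -1, -3/2, 9/8, -27/16, 405/128, -1701/256, …
h₀=f·g: eliminate ⇒ L₀, order ≤ 2·1.
h=∫h₀ ⇒ L = L₀·Dx.
L = (91 + 384·x + 576·x^2)·Dx + (-12 - 36·x)·Dx^2 + (4 + 24·x + 36·x^2)·Dx^3  (order 3).
h: a_k = 0, 0, 2, 2, -91/24, -37/20, …
ICs: h(0) = 0, h′(0) = 0, h′′(0) = 4.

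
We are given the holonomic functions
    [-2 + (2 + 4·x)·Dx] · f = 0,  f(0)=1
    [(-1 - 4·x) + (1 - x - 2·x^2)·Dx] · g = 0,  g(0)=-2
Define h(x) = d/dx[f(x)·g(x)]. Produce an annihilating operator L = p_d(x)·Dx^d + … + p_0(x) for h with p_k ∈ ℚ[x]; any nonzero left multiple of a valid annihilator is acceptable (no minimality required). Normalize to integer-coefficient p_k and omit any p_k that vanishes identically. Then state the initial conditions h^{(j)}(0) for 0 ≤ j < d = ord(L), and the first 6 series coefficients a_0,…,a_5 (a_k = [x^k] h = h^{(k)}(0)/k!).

L = (7 + 48·x + 99·x^2 + 100·x^3 + 60·x^4) + (-2 - 7·x - 3·x^2 + 22·x^3 + 44·x^4 + 24·x^5)·Dx  (order 1).
h: a_k = -4, -14, -48, -115, -625/2, -2817/4, …
ICs: h(0) = -4.

f: a_k = 1, 1, -1/2, 1/2, -5/8, 7/8, …
g: a_k = -2, -2, -6, -10, -22, -42, …
Product ⇒ symmetric product L₀, ord ≤ 1.
Derive L from L₀ (diff closure).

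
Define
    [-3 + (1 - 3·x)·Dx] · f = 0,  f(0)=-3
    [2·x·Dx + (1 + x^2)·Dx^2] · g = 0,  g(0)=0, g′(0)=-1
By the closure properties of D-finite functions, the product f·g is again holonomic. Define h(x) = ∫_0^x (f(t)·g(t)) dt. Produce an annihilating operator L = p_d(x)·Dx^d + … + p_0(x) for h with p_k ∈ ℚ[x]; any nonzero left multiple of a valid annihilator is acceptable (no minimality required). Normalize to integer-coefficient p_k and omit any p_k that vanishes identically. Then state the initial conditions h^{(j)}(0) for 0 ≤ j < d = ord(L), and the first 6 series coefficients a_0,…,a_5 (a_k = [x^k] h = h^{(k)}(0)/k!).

L = 6·x·Dx + (6 - 2·x + 12·x^2)·Dx^2 + (-1 + 3·x - x^2 + 3·x^3)·Dx^3  (order 3).
h: a_k = 0, 0, 3/2, 3, 13/2, 78/5, …
ICs: h(0) = 0, h′(0) = 0, h′′(0) = 3.

f: a_k = -3, -9, -27, -81, -243, -729, …
g: a_k = 0, -1, 0, 1/3, 0, -1/5, …
L₀ := L_f ⊗_s L_g (sym. prod.), ord ≤ 2.
h=∫h₀ ⇒ L = L₀·Dx.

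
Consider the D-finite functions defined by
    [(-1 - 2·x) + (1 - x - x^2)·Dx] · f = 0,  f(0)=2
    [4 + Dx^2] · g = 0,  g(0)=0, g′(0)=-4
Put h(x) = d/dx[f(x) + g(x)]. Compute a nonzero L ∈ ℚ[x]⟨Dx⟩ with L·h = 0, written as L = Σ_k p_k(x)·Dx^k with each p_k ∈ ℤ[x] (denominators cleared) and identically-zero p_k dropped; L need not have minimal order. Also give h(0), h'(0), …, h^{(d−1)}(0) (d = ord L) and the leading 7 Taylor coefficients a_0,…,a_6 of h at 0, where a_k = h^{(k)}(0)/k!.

L = (272 + 704·x + 880·x^2 + 400·x^3 + 320·x^4 + 144·x^5 + 48·x^6) + (-44 - 52·x + 108·x^2 + 80·x^3 + 40·x^4 + 72·x^5 + 56·x^6 + 16·x^7)·Dx + (68 + 176·x + 220·x^2 + 100·x^3 + 80·x^4 + 36·x^5 + 12·x^6)·Dx^2 + (-11 - 13·x + 27·x^2 + 20·x^3 + 10·x^4 + 18·x^5 + 14·x^6 + 4·x^7)·Dx^3  (order 3).
h: a_k = -2, 8, 26, 40, 232/3, 156, 13246/45, …
ICs: h(0) = -2, h′(0) = 8, h′′(0) = 52.

f: a_k = 2, 2, 4, 6, 10, 16, 26, …
g: a_k = 0, -4, 0, 8/3, 0, -8/15, 0, …
h₀=f+g: left-lcm gives L₀, ord ≤ 3.
Derive L from L₀ (diff closure).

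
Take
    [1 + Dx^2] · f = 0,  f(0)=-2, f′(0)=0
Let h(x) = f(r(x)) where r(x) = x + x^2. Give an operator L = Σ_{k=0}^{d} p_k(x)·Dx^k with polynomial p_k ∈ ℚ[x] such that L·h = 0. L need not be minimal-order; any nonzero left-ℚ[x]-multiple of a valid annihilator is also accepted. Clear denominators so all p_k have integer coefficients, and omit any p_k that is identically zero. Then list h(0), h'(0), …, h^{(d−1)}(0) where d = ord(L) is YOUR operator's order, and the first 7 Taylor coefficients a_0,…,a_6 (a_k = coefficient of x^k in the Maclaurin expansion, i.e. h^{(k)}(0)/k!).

L = (1 + 6·x + 12·x^2 + 8·x^3) - 2·Dx + (1 + 2·x)·Dx^2  (order 2).
h: a_k = -2, 0, 1, 2, 11/12, -1/3, -179/360, …
ICs: h(0) = -2, h′(0) = 0.

f: a_k = -2, 0, 1, 0, -1/12, 0, 1/360, …
h₀=f(r): pull back L_f along r ⇒ L₀.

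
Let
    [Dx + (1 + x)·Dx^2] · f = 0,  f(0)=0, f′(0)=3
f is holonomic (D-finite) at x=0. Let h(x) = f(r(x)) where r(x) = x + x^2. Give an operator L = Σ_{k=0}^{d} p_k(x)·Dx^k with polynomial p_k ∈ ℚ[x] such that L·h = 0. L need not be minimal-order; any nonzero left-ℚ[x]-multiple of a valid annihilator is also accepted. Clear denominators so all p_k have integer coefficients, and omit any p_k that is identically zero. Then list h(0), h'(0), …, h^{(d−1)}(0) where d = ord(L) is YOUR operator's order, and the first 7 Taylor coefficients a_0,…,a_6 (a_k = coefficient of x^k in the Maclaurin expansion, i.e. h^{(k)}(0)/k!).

L = (-1 + 2·x + 2·x^2)·Dx + (1 + 3·x + 3·x^2 + 2·x^3)·Dx^2  (order 2).
h: a_k = 0, 3, 3/2, -2, 3/4, 3/5, -1, …
ICs: h(0) = 0, h′(0) = 3.

f: a_k = 0, 3, -3/2, 1, -3/4, 3/5, -1/2, …
f∘r: x↦r, Dx↦Dx/r' in L_f ⇒ L₀.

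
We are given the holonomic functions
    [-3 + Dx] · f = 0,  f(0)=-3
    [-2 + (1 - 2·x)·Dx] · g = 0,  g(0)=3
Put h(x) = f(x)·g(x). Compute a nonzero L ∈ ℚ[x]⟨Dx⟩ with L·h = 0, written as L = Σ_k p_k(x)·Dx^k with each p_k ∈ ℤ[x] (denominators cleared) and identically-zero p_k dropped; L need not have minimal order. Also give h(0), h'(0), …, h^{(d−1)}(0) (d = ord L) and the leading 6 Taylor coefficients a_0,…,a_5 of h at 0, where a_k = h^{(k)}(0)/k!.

f: a_k = -3, -9, -27/2, -27/2, -81/8, -243/40, …
g: a_k = 3, 6, 12, 24, 48, 96, …
f·g: L₀ = L_f ⊗_s L_g, ord ≤ 1·1.
L = (5 - 6·x) + (-1 + 2·x)·Dx  (order 1).
h: a_k = -9, -45, -261/2, -603/2, -5067/8, -51399/40, …
ICs: h(0) = -9.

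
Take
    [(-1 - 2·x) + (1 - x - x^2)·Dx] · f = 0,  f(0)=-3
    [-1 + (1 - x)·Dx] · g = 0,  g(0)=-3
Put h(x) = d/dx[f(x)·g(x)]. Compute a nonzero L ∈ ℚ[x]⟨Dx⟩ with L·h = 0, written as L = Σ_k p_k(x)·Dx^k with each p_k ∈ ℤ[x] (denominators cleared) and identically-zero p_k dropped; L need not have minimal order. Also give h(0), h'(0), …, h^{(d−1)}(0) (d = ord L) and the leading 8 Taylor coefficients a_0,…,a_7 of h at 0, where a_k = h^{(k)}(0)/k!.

f: a_k = -3, -3, -6, -9, -15, -24, -39, -63, …
g: a_k = -3, -3, -3, -3, -3, -3, -3, -3, …
L₀ := L_f ⊗_s L_g (sym. prod.), ord ≤ 1.
Derive L from L₀ (diff closure).
L = (8 - 6·x - 12·x^2 + 12·x^4) + (-2 + 4·x + 3·x^2 - 8·x^3 + 3·x^5)·Dx  (order 1).
h: a_k = 18, 72, 189, 432, 900, 1782, 3402, 6336, …
ICs: h(0) = 18.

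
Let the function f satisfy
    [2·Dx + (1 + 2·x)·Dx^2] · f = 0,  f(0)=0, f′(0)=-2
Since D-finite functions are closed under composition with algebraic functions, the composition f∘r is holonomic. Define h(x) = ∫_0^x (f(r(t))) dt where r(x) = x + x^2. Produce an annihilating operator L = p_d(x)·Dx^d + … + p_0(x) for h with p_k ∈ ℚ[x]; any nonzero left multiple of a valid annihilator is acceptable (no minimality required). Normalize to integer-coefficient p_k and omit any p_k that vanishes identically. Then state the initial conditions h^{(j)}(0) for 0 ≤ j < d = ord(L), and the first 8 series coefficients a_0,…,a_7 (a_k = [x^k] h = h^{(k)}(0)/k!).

L = (4·x + 4·x^2)·Dx^2 + (1 + 4·x + 6·x^2 + 4·x^3)·Dx^3  (order 3).
h: a_k = 0, 0, -1, 0, 1/3, -2/5, 4/15, 0, …
ICs: h(0) = 0, h′(0) = 0, h′′(0) = -2.

f: a_k = 0, -2, 2, -8/3, 4, -32/5, 32/3, -128/7, …
Substitute x→r, Dx→(1/r')Dx; clear ⇒ L₀.
∫: right-multiply L₀ by Dx.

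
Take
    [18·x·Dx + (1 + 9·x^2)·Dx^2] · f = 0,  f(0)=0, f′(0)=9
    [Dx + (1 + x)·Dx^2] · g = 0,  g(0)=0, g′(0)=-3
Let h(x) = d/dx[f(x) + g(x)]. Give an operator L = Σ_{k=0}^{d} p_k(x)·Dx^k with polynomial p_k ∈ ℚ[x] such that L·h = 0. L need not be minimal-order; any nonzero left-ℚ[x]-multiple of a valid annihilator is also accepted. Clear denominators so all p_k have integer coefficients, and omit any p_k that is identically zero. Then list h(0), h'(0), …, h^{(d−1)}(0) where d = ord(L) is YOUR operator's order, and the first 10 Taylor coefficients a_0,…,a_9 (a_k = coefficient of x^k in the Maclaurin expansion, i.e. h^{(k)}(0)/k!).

L = (-18 - 54·x + 486·x^2 + 162·x^3) + (-20 - 36·x + 432·x^2 + 972·x^3 + 324·x^4)·Dx + (-1 + 17·x + 18·x^2 + 162·x^3 + 243·x^4 + 81·x^5)·Dx^2  (order 2).
h: a_k = 6, 3, -84, 3, 726, 3, -6564, 3, 59046, 3, …
ICs: h(0) = 6, h′(0) = 3.

f: a_k = 0, 9, 0, -27, 0, 729/5, 0, -6561/7, 0, 6561, …
g: a_k = 0, -3, 3/2, -1, 3/4, -3/5, 1/2, -3/7, 3/8, -1/3, …
f+g: L₀ = lclm(L_f,L_g), ord ≤ 2+2.
h=h₀': d/dx-closure on L₀ ⇒ L.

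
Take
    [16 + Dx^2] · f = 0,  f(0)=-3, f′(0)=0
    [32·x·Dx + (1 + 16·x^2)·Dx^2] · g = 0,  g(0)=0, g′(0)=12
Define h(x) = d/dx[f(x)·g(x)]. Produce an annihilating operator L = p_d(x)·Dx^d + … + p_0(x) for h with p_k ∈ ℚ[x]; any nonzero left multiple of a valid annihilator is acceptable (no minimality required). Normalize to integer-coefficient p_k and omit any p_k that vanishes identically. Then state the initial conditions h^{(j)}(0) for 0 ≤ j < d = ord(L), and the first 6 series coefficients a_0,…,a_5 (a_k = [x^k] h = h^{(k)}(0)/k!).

f: a_k = -3, 0, 24, 0, -32, 0, …
g: a_k = 0, 12, 0, -64, 0, 3072/5, …
Product ⇒ symmetric product L₀, ord ≤ 4.
h=h₀': d/dx-closure on L₀ ⇒ L.
L = (14080 + 602112·x^2 + 15106048·x^4 + 50331648·x^6 + 100663296·x^8 + 268435456·x^10 + 2147483648·x^12) + (8704·x + 581632·x^3 + 9175040·x^5 + 41943040·x^7 + 167772160·x^9 + 536870912·x^11)·Dx + (960 + 43520·x^2 + 1093632·x^4 + 4849664·x^6 + 16777216·x^8 + 67108864·x^10 + 268435456·x^12)·Dx^2 + (544·x + 36352·x^3 + 573440·x^5 + 2621440·x^7 + 10485760·x^9 + 33554432·x^11)·Dx^3 + (5 + 368·x^2 + 9344·x^4 + 106496·x^6 + 655360·x^8 + 3145728·x^10 + 8388608·x^12)·Dx^4  (order 4).
h: a_k = -36, 0, 1440, 0, -18816, 0, …
ICs: h(0) = -36, h′(0) = 0, h′′(0) = 2880, h′′′(0) = 0.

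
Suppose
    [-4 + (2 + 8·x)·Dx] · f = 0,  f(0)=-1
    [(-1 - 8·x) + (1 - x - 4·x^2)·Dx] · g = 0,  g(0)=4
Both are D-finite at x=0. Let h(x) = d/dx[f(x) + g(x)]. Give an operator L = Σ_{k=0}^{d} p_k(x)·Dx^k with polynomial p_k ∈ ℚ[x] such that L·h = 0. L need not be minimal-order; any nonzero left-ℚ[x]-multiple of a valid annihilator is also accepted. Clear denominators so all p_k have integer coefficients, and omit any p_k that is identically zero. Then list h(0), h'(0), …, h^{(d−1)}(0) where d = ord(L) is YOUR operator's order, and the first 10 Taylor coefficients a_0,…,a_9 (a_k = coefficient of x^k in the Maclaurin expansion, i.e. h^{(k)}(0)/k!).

f: a_k = -1, -2, 2, -4, 10, -28, 84, -264, 858, -2860, …
g: a_k = 4, 4, 20, 36, 116, 260, 724, 1764, 4660, 11716, …
Sum ⇒ L₀ = lclm(L_f,L_g) in ℚ(x)⟨Dx⟩.
h=h₀': d/dx-closure on L₀ ⇒ L.
L = (-114 - 780·x - 2688·x^2 - 2688·x^3 - 3840·x^4) + (-21 - 420·x - 2778·x^2 - 7200·x^3 - 10272·x^4 - 11520·x^5)·Dx + (6 + 57·x + 153·x^2 + 4·x^3 - 816·x^4 - 2624·x^5 - 2560·x^6)·Dx^2  (order 2).
h: a_k = 2, 44, 96, 504, 1160, 4848, 10500, 44144, 79704, 400800, …
ICs: h(0) = 2, h′(0) = 44.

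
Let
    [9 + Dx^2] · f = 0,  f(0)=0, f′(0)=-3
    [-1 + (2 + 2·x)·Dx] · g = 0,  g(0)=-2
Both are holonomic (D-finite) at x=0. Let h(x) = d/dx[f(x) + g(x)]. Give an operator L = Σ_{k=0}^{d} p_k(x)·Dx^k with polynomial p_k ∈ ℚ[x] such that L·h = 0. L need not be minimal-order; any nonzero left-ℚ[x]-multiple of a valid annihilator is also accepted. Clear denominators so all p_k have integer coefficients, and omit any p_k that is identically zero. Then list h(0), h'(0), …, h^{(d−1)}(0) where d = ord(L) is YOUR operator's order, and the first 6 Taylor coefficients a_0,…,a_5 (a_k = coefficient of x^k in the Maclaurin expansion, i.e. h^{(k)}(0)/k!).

L = (-153 - 216·x - 108·x^2) + (-234 - 666·x - 648·x^2 - 216·x^3)·Dx + (-17 - 24·x - 12·x^2)·Dx^2 + (-26 - 74·x - 72·x^2 - 24·x^3)·Dx^3  (order 3).
h: a_k = -4, 1/2, 105/8, 5/16, -1331/128, 63/256, …
ICs: h(0) = -4, h′(0) = 1/2, h′′(0) = 105/4.

f: a_k = 0, -3, 0, 9/2, 0, -81/40, …
g: a_k = -2, -1, 1/4, -1/8, 5/64, -7/128, …
L₀ := lclm(L_f,L_g); ord L₀ ≤ 2+1.
Derive L from L₀ (diff closure).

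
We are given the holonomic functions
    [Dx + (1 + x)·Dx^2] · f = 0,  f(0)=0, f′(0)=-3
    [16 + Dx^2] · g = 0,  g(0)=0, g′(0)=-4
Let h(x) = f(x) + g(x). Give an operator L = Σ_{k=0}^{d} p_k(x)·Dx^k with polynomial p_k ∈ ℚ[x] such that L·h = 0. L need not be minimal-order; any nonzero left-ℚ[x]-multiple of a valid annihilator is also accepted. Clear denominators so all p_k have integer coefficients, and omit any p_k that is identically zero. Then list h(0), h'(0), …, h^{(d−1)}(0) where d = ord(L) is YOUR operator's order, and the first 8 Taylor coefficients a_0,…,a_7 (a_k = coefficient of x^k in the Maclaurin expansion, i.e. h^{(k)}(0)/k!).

L = (176 + 256·x + 128·x^2)·Dx + (144 + 400·x + 384·x^2 + 128·x^3)·Dx^2 + (11 + 16·x + 8·x^2)·Dx^3 + (9 + 25·x + 24·x^2 + 8·x^3)·Dx^4  (order 4).
h: a_k = 0, -7, 3/2, 29/3, 3/4, -137/15, 1/2, 127/45, …
ICs: h(0) = 0, h′(0) = -7, h′′(0) = 3, h′′′(0) = 58.

f: a_k = 0, -3, 3/2, -1, 3/4, -3/5, 1/2, -3/7, …
g: a_k = 0, -4, 0, 32/3, 0, -128/15, 0, 1024/315, …
Sum ⇒ L₀ = lclm(L_f,L_g) in ℚ(x)⟨Dx⟩.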